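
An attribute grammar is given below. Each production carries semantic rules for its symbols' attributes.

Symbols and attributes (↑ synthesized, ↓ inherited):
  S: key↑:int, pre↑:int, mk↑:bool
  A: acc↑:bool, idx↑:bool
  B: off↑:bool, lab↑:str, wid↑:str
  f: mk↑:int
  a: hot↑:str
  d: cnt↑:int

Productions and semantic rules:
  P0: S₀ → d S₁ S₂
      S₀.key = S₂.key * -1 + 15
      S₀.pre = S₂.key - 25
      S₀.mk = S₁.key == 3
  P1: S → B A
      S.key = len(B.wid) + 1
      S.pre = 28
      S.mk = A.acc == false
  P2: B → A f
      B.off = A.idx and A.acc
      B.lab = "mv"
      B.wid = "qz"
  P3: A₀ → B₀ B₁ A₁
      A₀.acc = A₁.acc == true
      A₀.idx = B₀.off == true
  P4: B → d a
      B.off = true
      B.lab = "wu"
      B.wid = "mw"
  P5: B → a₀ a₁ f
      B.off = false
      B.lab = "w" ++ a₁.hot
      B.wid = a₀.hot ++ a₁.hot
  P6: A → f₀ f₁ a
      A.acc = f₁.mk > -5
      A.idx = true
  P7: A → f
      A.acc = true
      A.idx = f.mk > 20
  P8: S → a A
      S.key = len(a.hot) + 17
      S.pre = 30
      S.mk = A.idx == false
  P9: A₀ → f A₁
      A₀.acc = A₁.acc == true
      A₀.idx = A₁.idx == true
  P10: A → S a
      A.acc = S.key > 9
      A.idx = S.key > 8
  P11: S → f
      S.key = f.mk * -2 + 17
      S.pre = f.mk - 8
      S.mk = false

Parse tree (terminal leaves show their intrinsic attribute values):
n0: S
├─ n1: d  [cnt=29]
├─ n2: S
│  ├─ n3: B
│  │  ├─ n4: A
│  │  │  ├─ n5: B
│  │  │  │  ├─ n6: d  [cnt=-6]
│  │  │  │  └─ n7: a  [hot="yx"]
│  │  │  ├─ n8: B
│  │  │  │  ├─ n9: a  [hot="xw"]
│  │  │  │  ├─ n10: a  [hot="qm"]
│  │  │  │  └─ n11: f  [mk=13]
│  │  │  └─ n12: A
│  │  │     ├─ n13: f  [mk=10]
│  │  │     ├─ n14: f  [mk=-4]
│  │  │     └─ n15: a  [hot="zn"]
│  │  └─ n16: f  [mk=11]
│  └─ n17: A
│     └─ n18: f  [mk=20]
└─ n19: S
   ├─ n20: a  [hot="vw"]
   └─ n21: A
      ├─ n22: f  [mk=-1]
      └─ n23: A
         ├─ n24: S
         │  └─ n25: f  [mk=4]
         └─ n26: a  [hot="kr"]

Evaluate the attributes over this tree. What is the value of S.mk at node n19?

1. n1.cnt = 29  [terminal]
2. n6.cnt = -6  [terminal]
3. n7.hot = "yx"  [terminal]
4. n5.off = true  [true]
5. n5.lab = "wu"  ["wu"]
6. n5.wid = "mw"  ["mw"]
7. n9.hot = "xw"  [terminal]
8. n10.hot = "qm"  [terminal]
9. n11.mk = 13  [terminal]
10. n8.off = false  [false]
11. n8.lab = "wqm"  ["w" ++ a₁.hot]
12. n8.wid = "xwqm"  [a₀.hot ++ a₁.hot]
13. n13.mk = 10  [terminal]
14. n14.mk = -4  [terminal]
15. n15.hot = "zn"  [terminal]
16. n12.acc = true  [f₁.mk > -5]
17. n12.idx = true  [true]
18. n4.acc = true  [A₁.acc == true]
19. n4.idx = true  [B₀.off == true]
20. n16.mk = 11  [terminal]
21. n3.off = true  [A.idx and A.acc]
22. n3.lab = "mv"  ["mv"]
23. n3.wid = "qz"  ["qz"]
24. n18.mk = 20  [terminal]
25. n17.acc = true  [true]
26. n17.idx = false  [f.mk > 20]
27. n2.key = 3  [len(B.wid) + 1]
28. n2.pre = 28  [28]
29. n2.mk = false  [A.acc == false]
30. n20.hot = "vw"  [terminal]
31. n22.mk = -1  [terminal]
32. n25.mk = 4  [terminal]
33. n24.key = 9  [f.mk * -2 + 17]
34. n24.pre = -4  [f.mk - 8]
35. n24.mk = false  [false]
36. n26.hot = "kr"  [terminal]
37. n23.acc = false  [S.key > 9]
38. n23.idx = true  [S.key > 8]
39. n21.acc = false  [A₁.acc == true]
40. n21.idx = true  [A₁.idx == true]
41. n19.key = 19  [len(a.hot) + 17]
42. n19.pre = 30  [30]
43. n19.mk = false  [A.idx == false]
44. n0.key = -4  [S₂.key * -1 + 15]
45. n0.pre = -6  [S₂.key - 25]
46. n0.mk = true  [S₁.key == 3]

false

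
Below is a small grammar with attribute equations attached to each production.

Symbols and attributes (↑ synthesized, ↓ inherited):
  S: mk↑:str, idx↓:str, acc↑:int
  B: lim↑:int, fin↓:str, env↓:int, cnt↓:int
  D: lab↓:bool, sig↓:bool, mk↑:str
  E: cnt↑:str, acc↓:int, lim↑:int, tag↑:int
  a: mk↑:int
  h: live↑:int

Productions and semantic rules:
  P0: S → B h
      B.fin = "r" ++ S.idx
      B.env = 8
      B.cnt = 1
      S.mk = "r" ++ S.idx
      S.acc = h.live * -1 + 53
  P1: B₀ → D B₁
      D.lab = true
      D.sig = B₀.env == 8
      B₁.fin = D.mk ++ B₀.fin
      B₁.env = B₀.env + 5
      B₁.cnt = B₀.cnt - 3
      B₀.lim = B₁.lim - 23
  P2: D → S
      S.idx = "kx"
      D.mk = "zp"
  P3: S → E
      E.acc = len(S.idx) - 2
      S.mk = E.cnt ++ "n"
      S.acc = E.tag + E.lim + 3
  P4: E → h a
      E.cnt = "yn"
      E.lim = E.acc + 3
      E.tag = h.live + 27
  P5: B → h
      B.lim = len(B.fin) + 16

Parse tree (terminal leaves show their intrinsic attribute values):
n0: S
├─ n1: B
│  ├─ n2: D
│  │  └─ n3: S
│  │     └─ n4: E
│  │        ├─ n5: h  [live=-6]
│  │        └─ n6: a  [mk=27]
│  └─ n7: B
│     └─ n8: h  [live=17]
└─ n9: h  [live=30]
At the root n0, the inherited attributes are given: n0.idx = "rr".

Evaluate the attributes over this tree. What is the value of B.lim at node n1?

1. n0.idx = "rr"  [given at root]
2. n1.fin = "rrr"  ["r" ++ S.idx]
3. n1.env = 8  [8]
4. n1.cnt = 1  [1]
5. n2.lab = true  [true]
6. n2.sig = true  [B₀.env == 8]
7. n3.idx = "kx"  ["kx"]
8. n4.acc = 0  [len(S.idx) - 2]
9. n5.live = -6  [terminal]
10. n6.mk = 27  [terminal]
11. n4.cnt = "yn"  ["yn"]
12. n4.lim = 3  [E.acc + 3]
13. n4.tag = 21  [h.live + 27]
14. n3.mk = "ynn"  [E.cnt ++ "n"]
15. n3.acc = 27  [E.tag + E.lim + 3]
16. n2.mk = "zp"  ["zp"]
17. n7.fin = "zprrr"  [D.mk ++ B₀.fin]
18. n7.env = 13  [B₀.env + 5]
19. n7.cnt = -2  [B₀.cnt - 3]
20. n8.live = 17  [terminal]
21. n7.lim = 21  [len(B.fin) + 16]
22. n1.lim = -2  [B₁.lim - 23]
23. n9.live = 30  [terminal]
24. n0.mk = "rrr"  ["r" ++ S.idx]
25. n0.acc = 23  [h.live * -1 + 53]

-2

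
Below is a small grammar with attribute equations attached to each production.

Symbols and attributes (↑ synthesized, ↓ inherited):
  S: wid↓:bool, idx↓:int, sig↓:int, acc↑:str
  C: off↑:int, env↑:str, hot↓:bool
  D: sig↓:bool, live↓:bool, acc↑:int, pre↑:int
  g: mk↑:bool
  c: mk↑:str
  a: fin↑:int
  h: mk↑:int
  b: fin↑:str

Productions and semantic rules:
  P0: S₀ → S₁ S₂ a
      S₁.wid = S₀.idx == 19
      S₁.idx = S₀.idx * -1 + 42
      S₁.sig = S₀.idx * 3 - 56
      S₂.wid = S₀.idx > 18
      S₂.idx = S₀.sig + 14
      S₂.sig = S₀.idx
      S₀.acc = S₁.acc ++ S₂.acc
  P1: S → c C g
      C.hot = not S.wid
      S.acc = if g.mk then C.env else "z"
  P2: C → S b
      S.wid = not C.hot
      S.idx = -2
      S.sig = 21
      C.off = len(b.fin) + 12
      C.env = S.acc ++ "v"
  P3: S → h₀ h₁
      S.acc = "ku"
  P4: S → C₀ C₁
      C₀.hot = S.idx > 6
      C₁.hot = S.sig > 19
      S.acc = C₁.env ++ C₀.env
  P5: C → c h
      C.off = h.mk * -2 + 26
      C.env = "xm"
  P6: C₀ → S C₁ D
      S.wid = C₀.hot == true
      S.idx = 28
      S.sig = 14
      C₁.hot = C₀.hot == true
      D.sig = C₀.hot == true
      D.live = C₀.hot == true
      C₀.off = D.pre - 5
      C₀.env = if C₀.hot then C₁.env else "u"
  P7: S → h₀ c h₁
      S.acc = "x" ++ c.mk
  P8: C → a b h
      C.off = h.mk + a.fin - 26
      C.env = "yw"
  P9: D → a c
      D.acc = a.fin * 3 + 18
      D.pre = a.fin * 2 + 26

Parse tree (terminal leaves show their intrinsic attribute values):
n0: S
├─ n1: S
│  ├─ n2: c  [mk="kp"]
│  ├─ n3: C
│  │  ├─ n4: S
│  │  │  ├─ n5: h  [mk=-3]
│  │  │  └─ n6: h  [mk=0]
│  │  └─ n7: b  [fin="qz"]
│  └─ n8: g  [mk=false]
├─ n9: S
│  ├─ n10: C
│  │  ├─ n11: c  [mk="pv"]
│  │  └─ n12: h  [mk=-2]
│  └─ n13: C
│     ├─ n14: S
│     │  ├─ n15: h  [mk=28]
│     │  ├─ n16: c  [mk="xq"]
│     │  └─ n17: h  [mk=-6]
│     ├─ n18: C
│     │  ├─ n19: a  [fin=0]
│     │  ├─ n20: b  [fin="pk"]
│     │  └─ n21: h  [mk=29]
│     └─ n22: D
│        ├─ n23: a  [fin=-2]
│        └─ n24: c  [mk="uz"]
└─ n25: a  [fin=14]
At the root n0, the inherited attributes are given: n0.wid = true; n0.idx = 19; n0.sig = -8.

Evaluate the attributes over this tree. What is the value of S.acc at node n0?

1. n0.wid = true  [given at root]
2. n0.idx = 19  [given at root]
3. n0.sig = -8  [given at root]
4. n1.wid = true  [S₀.idx == 19]
5. n1.idx = 23  [S₀.idx * -1 + 42]
6. n1.sig = 1  [S₀.idx * 3 - 56]
7. n2.mk = "kp"  [terminal]
8. n3.hot = false  [not S.wid]
9. n4.wid = true  [not C.hot]
10. n4.idx = -2  [-2]
11. n4.sig = 21  [21]
12. n5.mk = -3  [terminal]
13. n6.mk = 0  [terminal]
14. n4.acc = "ku"  ["ku"]
15. n7.fin = "qz"  [terminal]
16. n3.off = 14  [len(b.fin) + 12]
17. n3.env = "kuv"  [S.acc ++ "v"]
18. n8.mk = false  [terminal]
19. n1.acc = "z"  [if g.mk then C.env else "z"]
20. n9.wid = true  [S₀.idx > 18]
21. n9.idx = 6  [S₀.sig + 14]
22. n9.sig = 19  [S₀.idx]
23. n10.hot = false  [S.idx > 6]
24. n11.mk = "pv"  [terminal]
25. n12.mk = -2  [terminal]
26. n10.off = 30  [h.mk * -2 + 26]
27. n10.env = "xm"  ["xm"]
28. n13.hot = false  [S.sig > 19]
29. n14.wid = false  [C₀.hot == true]
30. n14.idx = 28  [28]
31. n14.sig = 14  [14]
32. n15.mk = 28  [terminal]
33. n16.mk = "xq"  [terminal]
34. n17.mk = -6  [terminal]
35. n14.acc = "xxq"  ["x" ++ c.mk]
36. n18.hot = false  [C₀.hot == true]
37. n19.fin = 0  [terminal]
38. n20.fin = "pk"  [terminal]
39. n21.mk = 29  [terminal]
40. n18.off = 3  [h.mk + a.fin - 26]
41. n18.env = "yw"  ["yw"]
42. n22.sig = false  [C₀.hot == true]
43. n22.live = false  [C₀.hot == true]
44. n23.fin = -2  [terminal]
45. n24.mk = "uz"  [terminal]
46. n22.acc = 12  [a.fin * 3 + 18]
47. n22.pre = 22  [a.fin * 2 + 26]
48. n13.off = 17  [D.pre - 5]
49. n13.env = "u"  [if C₀.hot then C₁.env else "u"]
50. n9.acc = "uxm"  [C₁.env ++ C₀.env]
51. n25.fin = 14  [terminal]
52. n0.acc = "zuxm"  [S₁.acc ++ S₂.acc]

"zuxm"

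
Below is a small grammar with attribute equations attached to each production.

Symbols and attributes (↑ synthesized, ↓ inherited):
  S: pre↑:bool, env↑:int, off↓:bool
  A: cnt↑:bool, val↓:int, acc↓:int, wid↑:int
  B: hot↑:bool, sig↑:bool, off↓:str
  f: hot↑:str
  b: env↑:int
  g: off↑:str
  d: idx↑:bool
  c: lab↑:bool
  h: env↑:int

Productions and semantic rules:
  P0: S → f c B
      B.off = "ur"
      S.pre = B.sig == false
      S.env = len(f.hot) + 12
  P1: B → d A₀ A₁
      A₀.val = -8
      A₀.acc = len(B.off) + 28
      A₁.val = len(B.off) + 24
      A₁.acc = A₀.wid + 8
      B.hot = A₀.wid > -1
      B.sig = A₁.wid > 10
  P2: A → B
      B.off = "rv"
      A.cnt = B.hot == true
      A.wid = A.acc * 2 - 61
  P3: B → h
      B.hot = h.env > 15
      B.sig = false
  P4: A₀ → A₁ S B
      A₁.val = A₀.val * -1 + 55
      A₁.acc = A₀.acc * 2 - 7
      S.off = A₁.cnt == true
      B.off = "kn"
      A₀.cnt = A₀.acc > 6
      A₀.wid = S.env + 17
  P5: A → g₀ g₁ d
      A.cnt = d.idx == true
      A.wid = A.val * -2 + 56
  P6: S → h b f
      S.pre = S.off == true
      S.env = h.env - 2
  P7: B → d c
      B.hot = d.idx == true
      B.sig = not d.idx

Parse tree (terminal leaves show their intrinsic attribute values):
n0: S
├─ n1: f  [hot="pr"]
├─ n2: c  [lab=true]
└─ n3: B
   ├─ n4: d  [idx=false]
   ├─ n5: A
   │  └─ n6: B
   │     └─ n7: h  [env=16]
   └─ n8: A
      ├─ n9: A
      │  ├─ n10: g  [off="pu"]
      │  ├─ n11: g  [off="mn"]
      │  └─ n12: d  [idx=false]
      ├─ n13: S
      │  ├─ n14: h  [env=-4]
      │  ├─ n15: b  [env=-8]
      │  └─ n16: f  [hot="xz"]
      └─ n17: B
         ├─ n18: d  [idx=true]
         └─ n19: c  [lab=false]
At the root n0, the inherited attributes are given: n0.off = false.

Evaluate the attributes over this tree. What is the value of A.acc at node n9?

1. n0.off = false  [given at root]
2. n1.hot = "pr"  [terminal]
3. n2.lab = true  [terminal]
4. n3.off = "ur"  ["ur"]
5. n4.idx = false  [terminal]
6. n5.val = -8  [-8]
7. n5.acc = 30  [len(B.off) + 28]
8. n6.off = "rv"  ["rv"]
9. n7.env = 16  [terminal]
10. n6.hot = true  [h.env > 15]
11. n6.sig = false  [false]
12. n5.cnt = true  [B.hot == true]
13. n5.wid = -1  [A.acc * 2 - 61]
14. n8.val = 26  [len(B.off) + 24]
15. n8.acc = 7  [A₀.wid + 8]
16. n9.val = 29  [A₀.val * -1 + 55]
17. n9.acc = 7  [A₀.acc * 2 - 7]
18. n10.off = "pu"  [terminal]
19. n11.off = "mn"  [terminal]
20. n12.idx = false  [terminal]
21. n9.cnt = false  [d.idx == true]
22. n9.wid = -2  [A.val * -2 + 56]
23. n13.off = false  [A₁.cnt == true]
24. n14.env = -4  [terminal]
25. n15.env = -8  [terminal]
26. n16.hot = "xz"  [terminal]
27. n13.pre = false  [S.off == true]
28. n13.env = -6  [h.env - 2]
29. n17.off = "kn"  ["kn"]
30. n18.idx = true  [terminal]
31. n19.lab = false  [terminal]
32. n17.hot = true  [d.idx == true]
33. n17.sig = false  [not d.idx]
34. n8.cnt = true  [A₀.acc > 6]
35. n8.wid = 11  [S.env + 17]
36. n3.hot = false  [A₀.wid > -1]
37. n3.sig = true  [A₁.wid > 10]
38. n0.pre = false  [B.sig == false]
39. n0.env = 14  [len(f.hot) + 12]

7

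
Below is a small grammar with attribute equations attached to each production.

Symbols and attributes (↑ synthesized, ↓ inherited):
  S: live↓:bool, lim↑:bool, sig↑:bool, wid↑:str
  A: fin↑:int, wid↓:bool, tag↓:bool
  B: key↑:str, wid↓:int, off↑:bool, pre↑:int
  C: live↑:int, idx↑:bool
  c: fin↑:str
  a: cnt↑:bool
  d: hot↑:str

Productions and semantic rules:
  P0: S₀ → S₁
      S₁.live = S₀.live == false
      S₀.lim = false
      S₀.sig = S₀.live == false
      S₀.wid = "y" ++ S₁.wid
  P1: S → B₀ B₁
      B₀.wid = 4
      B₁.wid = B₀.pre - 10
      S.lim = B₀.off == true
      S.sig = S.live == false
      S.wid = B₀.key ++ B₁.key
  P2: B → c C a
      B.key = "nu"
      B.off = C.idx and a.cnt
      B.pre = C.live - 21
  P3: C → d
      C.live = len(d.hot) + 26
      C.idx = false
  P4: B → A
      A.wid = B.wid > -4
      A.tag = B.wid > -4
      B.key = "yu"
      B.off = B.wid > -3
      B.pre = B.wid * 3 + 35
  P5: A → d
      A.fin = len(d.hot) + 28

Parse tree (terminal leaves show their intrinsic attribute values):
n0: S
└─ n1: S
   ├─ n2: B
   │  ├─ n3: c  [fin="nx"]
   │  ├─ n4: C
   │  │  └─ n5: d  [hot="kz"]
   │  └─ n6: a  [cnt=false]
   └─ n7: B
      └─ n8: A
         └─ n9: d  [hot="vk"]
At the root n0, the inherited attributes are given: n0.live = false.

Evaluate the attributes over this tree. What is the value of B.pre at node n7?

1. n0.live = false  [given at root]
2. n1.live = true  [S₀.live == false]
3. n2.wid = 4  [4]
4. n3.fin = "nx"  [terminal]
5. n5.hot = "kz"  [terminal]
6. n4.live = 28  [len(d.hot) + 26]
7. n4.idx = false  [false]
8. n6.cnt = false  [terminal]
9. n2.key = "nu"  ["nu"]
10. n2.off = false  [C.idx and a.cnt]
11. n2.pre = 7  [C.live - 21]
12. n7.wid = -3  [B₀.pre - 10]
13. n8.wid = true  [B.wid > -4]
14. n8.tag = true  [B.wid > -4]
15. n9.hot = "vk"  [terminal]
16. n8.fin = 30  [len(d.hot) + 28]
17. n7.key = "yu"  ["yu"]
18. n7.off = false  [B.wid > -3]
19. n7.pre = 26  [B.wid * 3 + 35]
20. n1.lim = false  [B₀.off == true]
21. n1.sig = false  [S.live == false]
22. n1.wid = "nuyu"  [B₀.key ++ B₁.key]
23. n0.lim = false  [false]
24. n0.sig = true  [S₀.live == false]
25. n0.wid = "ynuyu"  ["y" ++ S₁.wid]

26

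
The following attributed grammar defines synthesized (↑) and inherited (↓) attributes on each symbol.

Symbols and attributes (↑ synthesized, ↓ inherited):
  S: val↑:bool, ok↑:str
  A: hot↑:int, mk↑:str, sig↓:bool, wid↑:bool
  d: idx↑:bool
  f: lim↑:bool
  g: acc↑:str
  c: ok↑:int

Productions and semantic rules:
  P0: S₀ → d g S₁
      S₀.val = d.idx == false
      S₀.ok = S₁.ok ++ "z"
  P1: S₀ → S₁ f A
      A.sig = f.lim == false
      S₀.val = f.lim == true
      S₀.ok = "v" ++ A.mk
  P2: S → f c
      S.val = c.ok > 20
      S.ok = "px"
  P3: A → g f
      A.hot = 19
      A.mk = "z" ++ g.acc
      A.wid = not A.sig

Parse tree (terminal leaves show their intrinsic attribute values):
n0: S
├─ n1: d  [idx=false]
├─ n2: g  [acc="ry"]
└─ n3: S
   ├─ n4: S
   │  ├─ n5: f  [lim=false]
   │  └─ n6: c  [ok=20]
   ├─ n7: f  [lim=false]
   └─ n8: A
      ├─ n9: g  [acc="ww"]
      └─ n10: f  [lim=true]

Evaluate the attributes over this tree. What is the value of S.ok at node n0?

1. n1.idx = false  [terminal]
2. n2.acc = "ry"  [terminal]
3. n5.lim = false  [terminal]
4. n6.ok = 20  [terminal]
5. n4.val = false  [c.ok > 20]
6. n4.ok = "px"  ["px"]
7. n7.lim = false  [terminal]
8. n8.sig = true  [f.lim == false]
9. n9.acc = "ww"  [terminal]
10. n10.lim = true  [terminal]
11. n8.hot = 19  [19]
12. n8.mk = "zww"  ["z" ++ g.acc]
13. n8.wid = false  [not A.sig]
14. n3.val = false  [f.lim == true]
15. n3.ok = "vzww"  ["v" ++ A.mk]
16. n0.val = true  [d.idx == false]
17. n0.ok = "vzwwz"  [S₁.ok ++ "z"]

"vzwwz"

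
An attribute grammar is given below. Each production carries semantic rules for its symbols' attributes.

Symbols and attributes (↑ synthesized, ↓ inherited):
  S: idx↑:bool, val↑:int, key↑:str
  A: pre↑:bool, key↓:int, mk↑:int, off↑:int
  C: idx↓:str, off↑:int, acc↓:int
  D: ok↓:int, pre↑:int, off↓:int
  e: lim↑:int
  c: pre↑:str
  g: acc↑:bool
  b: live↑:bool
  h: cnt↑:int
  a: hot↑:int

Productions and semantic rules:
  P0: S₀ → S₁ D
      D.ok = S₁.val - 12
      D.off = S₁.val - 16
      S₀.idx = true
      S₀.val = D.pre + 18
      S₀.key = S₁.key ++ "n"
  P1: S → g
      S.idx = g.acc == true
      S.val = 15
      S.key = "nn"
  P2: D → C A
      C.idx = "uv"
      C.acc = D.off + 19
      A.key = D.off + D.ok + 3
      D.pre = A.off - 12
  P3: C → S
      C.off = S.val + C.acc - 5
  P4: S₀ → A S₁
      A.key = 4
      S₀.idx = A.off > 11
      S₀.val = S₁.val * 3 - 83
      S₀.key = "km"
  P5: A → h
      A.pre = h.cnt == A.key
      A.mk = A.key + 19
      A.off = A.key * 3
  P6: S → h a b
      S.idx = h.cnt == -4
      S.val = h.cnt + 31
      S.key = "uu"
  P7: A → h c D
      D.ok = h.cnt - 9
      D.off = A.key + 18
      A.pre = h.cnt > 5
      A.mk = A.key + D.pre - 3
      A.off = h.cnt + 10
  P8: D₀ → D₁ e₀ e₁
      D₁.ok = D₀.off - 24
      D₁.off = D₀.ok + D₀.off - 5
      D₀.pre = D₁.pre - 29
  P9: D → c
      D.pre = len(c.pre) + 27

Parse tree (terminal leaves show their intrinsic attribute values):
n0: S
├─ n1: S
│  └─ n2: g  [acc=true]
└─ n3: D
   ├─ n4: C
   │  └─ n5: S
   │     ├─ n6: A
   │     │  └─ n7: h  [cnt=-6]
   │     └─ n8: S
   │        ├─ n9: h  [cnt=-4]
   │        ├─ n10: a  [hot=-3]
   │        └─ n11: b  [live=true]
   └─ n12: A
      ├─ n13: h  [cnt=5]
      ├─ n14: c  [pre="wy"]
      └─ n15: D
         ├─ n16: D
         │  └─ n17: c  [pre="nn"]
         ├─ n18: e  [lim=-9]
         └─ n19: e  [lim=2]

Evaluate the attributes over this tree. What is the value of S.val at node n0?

1. n2.acc = true  [terminal]
2. n1.idx = true  [g.acc == true]
3. n1.val = 15  [15]
4. n1.key = "nn"  ["nn"]
5. n3.ok = 3  [S₁.val - 12]
6. n3.off = -1  [S₁.val - 16]
7. n4.idx = "uv"  ["uv"]
8. n4.acc = 18  [D.off + 19]
9. n6.key = 4  [4]
10. n7.cnt = -6  [terminal]
11. n6.pre = false  [h.cnt == A.key]
12. n6.mk = 23  [A.key + 19]
13. n6.off = 12  [A.key * 3]
14. n9.cnt = -4  [terminal]
15. n10.hot = -3  [terminal]
16. n11.live = true  [terminal]
17. n8.idx = true  [h.cnt == -4]
18. n8.val = 27  [h.cnt + 31]
19. n8.key = "uu"  ["uu"]
20. n5.idx = true  [A.off > 11]
21. n5.val = -2  [S₁.val * 3 - 83]
22. n5.key = "km"  ["km"]
23. n4.off = 11  [S.val + C.acc - 5]
24. n12.key = 5  [D.off + D.ok + 3]
25. n13.cnt = 5  [terminal]
26. n14.pre = "wy"  [terminal]
27. n15.ok = -4  [h.cnt - 9]
28. n15.off = 23  [A.key + 18]
29. n16.ok = -1  [D₀.off - 24]
30. n16.off = 14  [D₀.ok + D₀.off - 5]
31. n17.pre = "nn"  [terminal]
32. n16.pre = 29  [len(c.pre) + 27]
33. n18.lim = -9  [terminal]
34. n19.lim = 2  [terminal]
35. n15.pre = 0  [D₁.pre - 29]
36. n12.pre = false  [h.cnt > 5]
37. n12.mk = 2  [A.key + D.pre - 3]
38. n12.off = 15  [h.cnt + 10]
39. n3.pre = 3  [A.off - 12]
40. n0.idx = true  [true]
41. n0.val = 21  [D.pre + 18]
42. n0.key = "nnn"  [S₁.key ++ "n"]

21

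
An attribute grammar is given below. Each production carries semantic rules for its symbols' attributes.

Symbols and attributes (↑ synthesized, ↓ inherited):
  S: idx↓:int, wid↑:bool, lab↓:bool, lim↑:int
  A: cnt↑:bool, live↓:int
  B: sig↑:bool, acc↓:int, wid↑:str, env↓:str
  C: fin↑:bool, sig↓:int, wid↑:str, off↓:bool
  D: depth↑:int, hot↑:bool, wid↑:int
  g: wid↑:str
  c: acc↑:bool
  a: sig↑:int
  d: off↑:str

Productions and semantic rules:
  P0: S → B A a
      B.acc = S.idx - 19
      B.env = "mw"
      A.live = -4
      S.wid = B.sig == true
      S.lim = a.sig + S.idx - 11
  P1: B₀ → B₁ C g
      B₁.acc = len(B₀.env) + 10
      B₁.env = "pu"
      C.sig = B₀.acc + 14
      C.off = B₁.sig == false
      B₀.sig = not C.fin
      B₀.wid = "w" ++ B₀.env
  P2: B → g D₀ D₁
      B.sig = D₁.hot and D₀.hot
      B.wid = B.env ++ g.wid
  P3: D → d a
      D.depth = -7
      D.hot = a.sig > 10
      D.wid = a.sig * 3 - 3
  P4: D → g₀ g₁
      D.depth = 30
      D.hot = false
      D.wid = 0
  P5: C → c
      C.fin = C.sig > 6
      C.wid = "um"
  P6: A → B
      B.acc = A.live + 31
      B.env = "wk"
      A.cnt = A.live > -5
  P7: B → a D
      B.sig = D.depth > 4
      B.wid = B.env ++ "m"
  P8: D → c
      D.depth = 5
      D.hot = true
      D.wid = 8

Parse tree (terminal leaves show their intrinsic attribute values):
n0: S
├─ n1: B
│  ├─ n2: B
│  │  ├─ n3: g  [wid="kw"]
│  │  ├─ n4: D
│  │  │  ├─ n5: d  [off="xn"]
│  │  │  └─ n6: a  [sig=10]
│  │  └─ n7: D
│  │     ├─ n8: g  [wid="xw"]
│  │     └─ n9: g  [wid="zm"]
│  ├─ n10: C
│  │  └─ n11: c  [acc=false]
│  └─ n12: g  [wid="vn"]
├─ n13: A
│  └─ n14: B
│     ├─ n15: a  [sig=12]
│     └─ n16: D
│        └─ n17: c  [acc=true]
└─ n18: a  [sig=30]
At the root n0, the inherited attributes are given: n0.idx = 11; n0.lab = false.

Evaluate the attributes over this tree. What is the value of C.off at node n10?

1. n0.idx = 11  [given at root]
2. n0.lab = false  [given at root]
3. n1.acc = -8  [S.idx - 19]
4. n1.env = "mw"  ["mw"]
5. n2.acc = 12  [len(B₀.env) + 10]
6. n2.env = "pu"  ["pu"]
7. n3.wid = "kw"  [terminal]
8. n5.off = "xn"  [terminal]
9. n6.sig = 10  [terminal]
10. n4.depth = -7  [-7]
11. n4.hot = false  [a.sig > 10]
12. n4.wid = 27  [a.sig * 3 - 3]
13. n8.wid = "xw"  [terminal]
14. n9.wid = "zm"  [terminal]
15. n7.depth = 30  [30]
16. n7.hot = false  [false]
17. n7.wid = 0  [0]
18. n2.sig = false  [D₁.hot and D₀.hot]
19. n2.wid = "pukw"  [B.env ++ g.wid]
20. n10.sig = 6  [B₀.acc + 14]
21. n10.off = true  [B₁.sig == false]
22. n11.acc = false  [terminal]
23. n10.fin = false  [C.sig > 6]
24. n10.wid = "um"  ["um"]
25. n12.wid = "vn"  [terminal]
26. n1.sig = true  [not C.fin]
27. n1.wid = "wmw"  ["w" ++ B₀.env]
28. n13.live = -4  [-4]
29. n14.acc = 27  [A.live + 31]
30. n14.env = "wk"  ["wk"]
31. n15.sig = 12  [terminal]
32. n17.acc = true  [terminal]
33. n16.depth = 5  [5]
34. n16.hot = true  [true]
35. n16.wid = 8  [8]
36. n14.sig = true  [D.depth > 4]
37. n14.wid = "wkm"  [B.env ++ "m"]
38. n13.cnt = true  [A.live > -5]
39. n18.sig = 30  [terminal]
40. n0.wid = true  [B.sig == true]
41. n0.lim = 30  [a.sig + S.idx - 11]

true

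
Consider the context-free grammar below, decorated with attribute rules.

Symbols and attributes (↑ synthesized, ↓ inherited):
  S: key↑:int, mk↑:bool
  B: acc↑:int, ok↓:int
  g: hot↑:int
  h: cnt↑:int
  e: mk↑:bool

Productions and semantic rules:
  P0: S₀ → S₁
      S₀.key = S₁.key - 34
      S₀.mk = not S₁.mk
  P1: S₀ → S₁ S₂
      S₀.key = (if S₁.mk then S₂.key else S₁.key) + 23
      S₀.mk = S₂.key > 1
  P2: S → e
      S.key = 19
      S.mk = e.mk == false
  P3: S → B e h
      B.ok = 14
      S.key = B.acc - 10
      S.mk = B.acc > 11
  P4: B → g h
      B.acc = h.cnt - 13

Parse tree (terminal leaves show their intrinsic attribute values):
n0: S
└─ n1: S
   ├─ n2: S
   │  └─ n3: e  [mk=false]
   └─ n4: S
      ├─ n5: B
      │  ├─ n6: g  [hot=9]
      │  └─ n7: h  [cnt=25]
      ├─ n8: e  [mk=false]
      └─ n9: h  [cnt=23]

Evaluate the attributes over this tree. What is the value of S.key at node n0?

1. n3.mk = false  [terminal]
2. n2.key = 19  [19]
3. n2.mk = true  [e.mk == false]
4. n5.ok = 14  [14]
5. n6.hot = 9  [terminal]
6. n7.cnt = 25  [terminal]
7. n5.acc = 12  [h.cnt - 13]
8. n8.mk = false  [terminal]
9. n9.cnt = 23  [terminal]
10. n4.key = 2  [B.acc - 10]
11. n4.mk = true  [B.acc > 11]
12. n1.key = 25  [(if S₁.mk then S₂.key else S₁.key) + 23]
13. n1.mk = true  [S₂.key > 1]
14. n0.key = -9  [S₁.key - 34]
15. n0.mk = false  [not S₁.mk]

-9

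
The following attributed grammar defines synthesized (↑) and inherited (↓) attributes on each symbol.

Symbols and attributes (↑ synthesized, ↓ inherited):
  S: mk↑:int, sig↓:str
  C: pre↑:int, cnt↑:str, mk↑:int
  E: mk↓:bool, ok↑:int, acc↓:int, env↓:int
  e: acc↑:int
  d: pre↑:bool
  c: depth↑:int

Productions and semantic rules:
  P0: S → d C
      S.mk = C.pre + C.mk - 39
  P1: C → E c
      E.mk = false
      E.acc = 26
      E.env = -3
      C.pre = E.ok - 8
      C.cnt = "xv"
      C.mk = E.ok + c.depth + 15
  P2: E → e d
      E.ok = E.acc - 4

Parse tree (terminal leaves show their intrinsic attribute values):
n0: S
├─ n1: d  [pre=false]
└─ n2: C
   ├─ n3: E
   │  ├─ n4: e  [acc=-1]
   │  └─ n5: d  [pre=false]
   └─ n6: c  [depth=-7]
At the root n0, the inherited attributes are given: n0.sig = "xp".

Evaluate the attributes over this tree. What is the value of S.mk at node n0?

5

1. n0.sig = "xp"  [given at root]
2. n1.pre = false  [terminal]
3. n3.mk = false  [false]
4. n3.acc = 26  [26]
5. n3.env = -3  [-3]
6. n4.acc = -1  [terminal]
7. n5.pre = false  [terminal]
8. n3.ok = 22  [E.acc - 4]
9. n6.depth = -7  [terminal]
10. n2.pre = 14  [E.ok - 8]
11. n2.cnt = "xv"  ["xv"]
12. n2.mk = 30  [E.ok + c.depth + 15]
13. n0.mk = 5  [C.pre + C.mk - 39]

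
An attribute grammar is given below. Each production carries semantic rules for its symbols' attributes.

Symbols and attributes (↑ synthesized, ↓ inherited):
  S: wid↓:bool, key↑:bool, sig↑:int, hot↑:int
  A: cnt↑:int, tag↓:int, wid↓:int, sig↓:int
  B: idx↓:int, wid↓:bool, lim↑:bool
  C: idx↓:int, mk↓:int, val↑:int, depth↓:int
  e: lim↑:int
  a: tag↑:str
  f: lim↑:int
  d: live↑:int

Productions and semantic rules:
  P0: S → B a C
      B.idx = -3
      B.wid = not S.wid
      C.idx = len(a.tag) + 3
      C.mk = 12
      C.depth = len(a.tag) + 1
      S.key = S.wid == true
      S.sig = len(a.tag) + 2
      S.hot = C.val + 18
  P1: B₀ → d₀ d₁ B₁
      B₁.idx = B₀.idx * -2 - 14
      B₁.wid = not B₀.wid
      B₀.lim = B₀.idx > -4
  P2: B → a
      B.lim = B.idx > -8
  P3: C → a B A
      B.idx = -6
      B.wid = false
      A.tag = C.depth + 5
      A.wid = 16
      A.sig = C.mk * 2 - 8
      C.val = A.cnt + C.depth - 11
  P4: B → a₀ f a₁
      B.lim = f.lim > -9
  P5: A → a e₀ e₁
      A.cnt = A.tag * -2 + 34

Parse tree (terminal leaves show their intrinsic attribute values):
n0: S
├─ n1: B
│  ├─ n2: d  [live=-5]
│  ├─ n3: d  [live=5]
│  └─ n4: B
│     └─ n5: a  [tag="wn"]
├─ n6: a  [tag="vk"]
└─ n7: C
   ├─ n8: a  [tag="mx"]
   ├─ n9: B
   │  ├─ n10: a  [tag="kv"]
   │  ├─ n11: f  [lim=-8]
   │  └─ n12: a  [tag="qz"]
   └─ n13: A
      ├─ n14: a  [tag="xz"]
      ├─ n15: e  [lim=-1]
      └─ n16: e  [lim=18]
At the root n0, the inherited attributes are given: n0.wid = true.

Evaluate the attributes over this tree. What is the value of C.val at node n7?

10

1. n0.wid = true  [given at root]
2. n1.idx = -3  [-3]
3. n1.wid = false  [not S.wid]
4. n2.live = -5  [terminal]
5. n3.live = 5  [terminal]
6. n4.idx = -8  [B₀.idx * -2 - 14]
7. n4.wid = true  [not B₀.wid]
8. n5.tag = "wn"  [terminal]
9. n4.lim = false  [B.idx > -8]
10. n1.lim = true  [B₀.idx > -4]
11. n6.tag = "vk"  [terminal]
12. n7.idx = 5  [len(a.tag) + 3]
13. n7.mk = 12  [12]
14. n7.depth = 3  [len(a.tag) + 1]
15. n8.tag = "mx"  [terminal]
16. n9.idx = -6  [-6]
17. n9.wid = false  [false]
18. n10.tag = "kv"  [terminal]
19. n11.lim = -8  [terminal]
20. n12.tag = "qz"  [terminal]
21. n9.lim = true  [f.lim > -9]
22. n13.tag = 8  [C.depth + 5]
23. n13.wid = 16  [16]
24. n13.sig = 16  [C.mk * 2 - 8]
25. n14.tag = "xz"  [terminal]
26. n15.lim = -1  [terminal]
27. n16.lim = 18  [terminal]
28. n13.cnt = 18  [A.tag * -2 + 34]
29. n7.val = 10  [A.cnt + C.depth - 11]
30. n0.key = true  [S.wid == true]
31. n0.sig = 4  [len(a.tag) + 2]
32. n0.hot = 28  [C.val + 18]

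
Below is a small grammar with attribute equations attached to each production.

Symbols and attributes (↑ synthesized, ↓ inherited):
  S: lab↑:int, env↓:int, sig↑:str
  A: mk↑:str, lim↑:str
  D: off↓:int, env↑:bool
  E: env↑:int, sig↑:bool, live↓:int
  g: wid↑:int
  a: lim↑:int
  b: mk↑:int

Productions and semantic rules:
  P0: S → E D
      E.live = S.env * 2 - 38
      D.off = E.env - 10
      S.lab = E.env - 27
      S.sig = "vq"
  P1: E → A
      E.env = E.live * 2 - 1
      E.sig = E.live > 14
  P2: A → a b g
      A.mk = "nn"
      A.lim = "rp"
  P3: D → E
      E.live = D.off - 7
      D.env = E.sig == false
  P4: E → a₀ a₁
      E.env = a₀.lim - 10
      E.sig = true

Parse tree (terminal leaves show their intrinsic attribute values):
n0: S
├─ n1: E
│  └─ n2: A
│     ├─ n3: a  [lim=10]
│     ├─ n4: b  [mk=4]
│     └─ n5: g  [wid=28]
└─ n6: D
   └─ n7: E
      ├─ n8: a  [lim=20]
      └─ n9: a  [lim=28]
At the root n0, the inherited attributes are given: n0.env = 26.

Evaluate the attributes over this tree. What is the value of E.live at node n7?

10

1. n0.env = 26  [given at root]
2. n1.live = 14  [S.env * 2 - 38]
3. n3.lim = 10  [terminal]
4. n4.mk = 4  [terminal]
5. n5.wid = 28  [terminal]
6. n2.mk = "nn"  ["nn"]
7. n2.lim = "rp"  ["rp"]
8. n1.env = 27  [E.live * 2 - 1]
9. n1.sig = false  [E.live > 14]
10. n6.off = 17  [E.env - 10]
11. n7.live = 10  [D.off - 7]
12. n8.lim = 20  [terminal]
13. n9.lim = 28  [terminal]
14. n7.env = 10  [a₀.lim - 10]
15. n7.sig = true  [true]
16. n6.env = false  [E.sig == false]
17. n0.lab = 0  [E.env - 27]
18. n0.sig = "vq"  ["vq"]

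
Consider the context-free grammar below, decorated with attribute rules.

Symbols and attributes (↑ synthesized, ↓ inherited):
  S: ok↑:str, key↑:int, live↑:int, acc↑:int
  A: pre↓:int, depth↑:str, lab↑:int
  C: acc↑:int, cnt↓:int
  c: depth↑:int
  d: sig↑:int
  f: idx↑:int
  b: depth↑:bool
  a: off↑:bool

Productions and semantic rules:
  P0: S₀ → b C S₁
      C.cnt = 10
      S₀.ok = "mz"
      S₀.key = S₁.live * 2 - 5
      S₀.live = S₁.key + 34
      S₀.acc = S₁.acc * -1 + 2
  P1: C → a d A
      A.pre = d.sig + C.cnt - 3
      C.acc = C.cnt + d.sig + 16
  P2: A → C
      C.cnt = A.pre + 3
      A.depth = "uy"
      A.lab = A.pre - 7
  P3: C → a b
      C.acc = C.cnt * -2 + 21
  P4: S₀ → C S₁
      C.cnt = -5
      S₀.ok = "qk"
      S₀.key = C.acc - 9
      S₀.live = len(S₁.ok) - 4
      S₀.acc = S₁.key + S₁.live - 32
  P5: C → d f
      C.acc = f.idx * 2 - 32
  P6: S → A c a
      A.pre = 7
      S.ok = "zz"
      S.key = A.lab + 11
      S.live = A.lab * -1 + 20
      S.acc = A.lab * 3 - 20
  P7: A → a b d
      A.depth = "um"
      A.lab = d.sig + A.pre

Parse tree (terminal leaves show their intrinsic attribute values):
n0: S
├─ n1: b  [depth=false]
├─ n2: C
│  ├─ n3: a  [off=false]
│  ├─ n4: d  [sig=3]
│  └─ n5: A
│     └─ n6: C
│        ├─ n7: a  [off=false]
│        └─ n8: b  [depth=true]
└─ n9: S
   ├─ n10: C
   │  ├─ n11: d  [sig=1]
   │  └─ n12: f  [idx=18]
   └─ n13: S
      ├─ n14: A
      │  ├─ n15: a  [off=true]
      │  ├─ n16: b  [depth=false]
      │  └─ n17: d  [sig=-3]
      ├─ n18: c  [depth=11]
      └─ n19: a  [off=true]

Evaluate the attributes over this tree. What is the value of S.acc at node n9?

1. n1.depth = false  [terminal]
2. n2.cnt = 10  [10]
3. n3.off = false  [terminal]
4. n4.sig = 3  [terminal]
5. n5.pre = 10  [d.sig + C.cnt - 3]
6. n6.cnt = 13  [A.pre + 3]
7. n7.off = false  [terminal]
8. n8.depth = true  [terminal]
9. n6.acc = -5  [C.cnt * -2 + 21]
10. n5.depth = "uy"  ["uy"]
11. n5.lab = 3  [A.pre - 7]
12. n2.acc = 29  [C.cnt + d.sig + 16]
13. n10.cnt = -5  [-5]
14. n11.sig = 1  [terminal]
15. n12.idx = 18  [terminal]
16. n10.acc = 4  [f.idx * 2 - 32]
17. n14.pre = 7  [7]
18. n15.off = true  [terminal]
19. n16.depth = false  [terminal]
20. n17.sig = -3  [terminal]
21. n14.depth = "um"  ["um"]
22. n14.lab = 4  [d.sig + A.pre]
23. n18.depth = 11  [terminal]
24. n19.off = true  [terminal]
25. n13.ok = "zz"  ["zz"]
26. n13.key = 15  [A.lab + 11]
27. n13.live = 16  [A.lab * -1 + 20]
28. n13.acc = -8  [A.lab * 3 - 20]
29. n9.ok = "qk"  ["qk"]
30. n9.key = -5  [C.acc - 9]
31. n9.live = -2  [len(S₁.ok) - 4]
32. n9.acc = -1  [S₁.key + S₁.live - 32]
33. n0.ok = "mz"  ["mz"]
34. n0.key = -9  [S₁.live * 2 - 5]
35. n0.live = 29  [S₁.key + 34]
36. n0.acc = 3  [S₁.acc * -1 + 2]

-1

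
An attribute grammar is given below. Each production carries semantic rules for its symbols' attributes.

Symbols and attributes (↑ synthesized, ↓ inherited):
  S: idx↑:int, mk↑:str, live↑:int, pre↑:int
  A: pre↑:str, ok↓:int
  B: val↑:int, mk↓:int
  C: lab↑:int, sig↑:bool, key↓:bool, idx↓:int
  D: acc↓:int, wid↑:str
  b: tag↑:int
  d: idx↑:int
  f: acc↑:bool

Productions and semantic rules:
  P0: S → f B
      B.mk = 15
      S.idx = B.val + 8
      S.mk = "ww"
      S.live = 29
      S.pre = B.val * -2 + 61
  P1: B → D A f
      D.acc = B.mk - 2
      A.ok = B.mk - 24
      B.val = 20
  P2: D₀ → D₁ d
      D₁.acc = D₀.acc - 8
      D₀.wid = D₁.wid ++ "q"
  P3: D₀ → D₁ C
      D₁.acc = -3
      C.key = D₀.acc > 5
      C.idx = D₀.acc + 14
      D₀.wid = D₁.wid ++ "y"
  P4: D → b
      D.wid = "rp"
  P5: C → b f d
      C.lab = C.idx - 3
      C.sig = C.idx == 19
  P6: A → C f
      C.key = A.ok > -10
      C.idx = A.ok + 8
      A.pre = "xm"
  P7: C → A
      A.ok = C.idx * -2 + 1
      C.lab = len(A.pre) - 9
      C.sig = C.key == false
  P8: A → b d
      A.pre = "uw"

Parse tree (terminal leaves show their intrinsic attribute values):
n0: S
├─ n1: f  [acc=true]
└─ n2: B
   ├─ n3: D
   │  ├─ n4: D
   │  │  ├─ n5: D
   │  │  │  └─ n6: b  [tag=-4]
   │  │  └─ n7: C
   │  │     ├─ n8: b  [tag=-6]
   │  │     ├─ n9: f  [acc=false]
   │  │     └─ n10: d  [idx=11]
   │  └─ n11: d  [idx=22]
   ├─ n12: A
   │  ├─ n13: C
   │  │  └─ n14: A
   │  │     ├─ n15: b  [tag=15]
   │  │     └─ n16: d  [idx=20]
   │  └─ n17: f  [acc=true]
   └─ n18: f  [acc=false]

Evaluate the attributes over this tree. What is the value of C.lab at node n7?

1. n1.acc = true  [terminal]
2. n2.mk = 15  [15]
3. n3.acc = 13  [B.mk - 2]
4. n4.acc = 5  [D₀.acc - 8]
5. n5.acc = -3  [-3]
6. n6.tag = -4  [terminal]
7. n5.wid = "rp"  ["rp"]
8. n7.key = false  [D₀.acc > 5]
9. n7.idx = 19  [D₀.acc + 14]
10. n8.tag = -6  [terminal]
11. n9.acc = false  [terminal]
12. n10.idx = 11  [terminal]
13. n7.lab = 16  [C.idx - 3]
14. n7.sig = true  [C.idx == 19]
15. n4.wid = "rpy"  [D₁.wid ++ "y"]
16. n11.idx = 22  [terminal]
17. n3.wid = "rpyq"  [D₁.wid ++ "q"]
18. n12.ok = -9  [B.mk - 24]
19. n13.key = true  [A.ok > -10]
20. n13.idx = -1  [A.ok + 8]
21. n14.ok = 3  [C.idx * -2 + 1]
22. n15.tag = 15  [terminal]
23. n16.idx = 20  [terminal]
24. n14.pre = "uw"  ["uw"]
25. n13.lab = -7  [len(A.pre) - 9]
26. n13.sig = false  [C.key == false]
27. n17.acc = true  [terminal]
28. n12.pre = "xm"  ["xm"]
29. n18.acc = false  [terminal]
30. n2.val = 20  [20]
31. n0.idx = 28  [B.val + 8]
32. n0.mk = "ww"  ["ww"]
33. n0.live = 29  [29]
34. n0.pre = 21  [B.val * -2 + 61]

16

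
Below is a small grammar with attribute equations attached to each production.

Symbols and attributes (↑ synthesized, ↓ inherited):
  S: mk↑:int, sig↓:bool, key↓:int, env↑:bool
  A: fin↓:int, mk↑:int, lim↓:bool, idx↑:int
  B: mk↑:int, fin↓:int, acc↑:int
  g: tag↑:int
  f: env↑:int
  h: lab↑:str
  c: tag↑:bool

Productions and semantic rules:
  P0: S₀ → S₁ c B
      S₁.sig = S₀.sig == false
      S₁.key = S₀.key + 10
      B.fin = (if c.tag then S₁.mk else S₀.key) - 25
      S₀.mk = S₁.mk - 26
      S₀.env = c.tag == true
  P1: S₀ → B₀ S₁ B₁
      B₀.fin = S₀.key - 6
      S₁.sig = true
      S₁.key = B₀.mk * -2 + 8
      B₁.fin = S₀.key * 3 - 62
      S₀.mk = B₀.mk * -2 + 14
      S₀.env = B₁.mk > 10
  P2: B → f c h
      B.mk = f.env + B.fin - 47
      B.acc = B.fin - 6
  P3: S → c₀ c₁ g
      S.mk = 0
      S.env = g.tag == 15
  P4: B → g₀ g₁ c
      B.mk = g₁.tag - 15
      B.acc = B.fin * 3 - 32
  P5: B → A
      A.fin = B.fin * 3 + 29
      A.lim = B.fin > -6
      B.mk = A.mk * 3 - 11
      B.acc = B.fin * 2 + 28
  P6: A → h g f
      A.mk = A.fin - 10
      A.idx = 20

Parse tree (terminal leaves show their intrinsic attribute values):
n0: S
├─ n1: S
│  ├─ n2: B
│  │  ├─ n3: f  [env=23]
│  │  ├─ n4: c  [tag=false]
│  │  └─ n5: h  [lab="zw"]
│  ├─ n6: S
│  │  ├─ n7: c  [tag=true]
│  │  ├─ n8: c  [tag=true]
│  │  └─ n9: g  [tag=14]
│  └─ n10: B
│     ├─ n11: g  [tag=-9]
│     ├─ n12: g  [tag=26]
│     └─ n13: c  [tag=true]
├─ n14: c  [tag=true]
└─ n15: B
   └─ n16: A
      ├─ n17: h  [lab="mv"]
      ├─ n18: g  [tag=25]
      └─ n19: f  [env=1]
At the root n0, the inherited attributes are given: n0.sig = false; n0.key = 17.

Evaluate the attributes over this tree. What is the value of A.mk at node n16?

4

1. n0.sig = false  [given at root]
2. n0.key = 17  [given at root]
3. n1.sig = true  [S₀.sig == false]
4. n1.key = 27  [S₀.key + 10]
5. n2.fin = 21  [S₀.key - 6]
6. n3.env = 23  [terminal]
7. n4.tag = false  [terminal]
8. n5.lab = "zw"  [terminal]
9. n2.mk = -3  [f.env + B.fin - 47]
10. n2.acc = 15  [B.fin - 6]
11. n6.sig = true  [true]
12. n6.key = 14  [B₀.mk * -2 + 8]
13. n7.tag = true  [terminal]
14. n8.tag = true  [terminal]
15. n9.tag = 14  [terminal]
16. n6.mk = 0  [0]
17. n6.env = false  [g.tag == 15]
18. n10.fin = 19  [S₀.key * 3 - 62]
19. n11.tag = -9  [terminal]
20. n12.tag = 26  [terminal]
21. n13.tag = true  [terminal]
22. n10.mk = 11  [g₁.tag - 15]
23. n10.acc = 25  [B.fin * 3 - 32]
24. n1.mk = 20  [B₀.mk * -2 + 14]
25. n1.env = true  [B₁.mk > 10]
26. n14.tag = true  [terminal]
27. n15.fin = -5  [(if c.tag then S₁.mk else S₀.key) - 25]
28. n16.fin = 14  [B.fin * 3 + 29]
29. n16.lim = true  [B.fin > -6]
30. n17.lab = "mv"  [terminal]
31. n18.tag = 25  [terminal]
32. n19.env = 1  [terminal]
33. n16.mk = 4  [A.fin - 10]
34. n16.idx = 20  [20]
35. n15.mk = 1  [A.mk * 3 - 11]
36. n15.acc = 18  [B.fin * 2 + 28]
37. n0.mk = -6  [S₁.mk - 26]
38. n0.env = true  [c.tag == true]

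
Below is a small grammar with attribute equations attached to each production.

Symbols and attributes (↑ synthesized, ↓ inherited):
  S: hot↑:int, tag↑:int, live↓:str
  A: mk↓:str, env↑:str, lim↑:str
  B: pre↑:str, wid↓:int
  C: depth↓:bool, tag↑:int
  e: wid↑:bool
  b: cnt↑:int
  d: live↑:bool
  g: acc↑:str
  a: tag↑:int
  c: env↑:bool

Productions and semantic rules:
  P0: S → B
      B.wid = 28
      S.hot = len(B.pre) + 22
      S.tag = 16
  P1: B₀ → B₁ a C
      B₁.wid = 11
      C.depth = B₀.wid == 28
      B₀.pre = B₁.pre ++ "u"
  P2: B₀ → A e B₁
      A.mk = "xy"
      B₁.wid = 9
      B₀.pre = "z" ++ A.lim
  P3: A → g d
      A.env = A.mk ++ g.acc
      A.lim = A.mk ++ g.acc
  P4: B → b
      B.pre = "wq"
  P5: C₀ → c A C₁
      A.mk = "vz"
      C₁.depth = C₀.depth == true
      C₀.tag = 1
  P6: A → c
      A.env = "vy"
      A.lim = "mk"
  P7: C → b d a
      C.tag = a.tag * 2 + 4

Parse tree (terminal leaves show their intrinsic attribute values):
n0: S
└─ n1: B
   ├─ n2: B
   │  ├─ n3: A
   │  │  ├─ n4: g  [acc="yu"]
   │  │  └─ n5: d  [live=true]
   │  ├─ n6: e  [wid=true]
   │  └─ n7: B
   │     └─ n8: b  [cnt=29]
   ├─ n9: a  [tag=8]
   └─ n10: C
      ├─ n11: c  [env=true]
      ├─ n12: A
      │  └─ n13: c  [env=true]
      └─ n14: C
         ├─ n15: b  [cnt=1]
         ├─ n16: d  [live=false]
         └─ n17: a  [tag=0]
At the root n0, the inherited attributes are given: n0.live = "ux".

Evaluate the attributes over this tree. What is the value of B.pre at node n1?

1. n0.live = "ux"  [given at root]
2. n1.wid = 28  [28]
3. n2.wid = 11  [11]
4. n3.mk = "xy"  ["xy"]
5. n4.acc = "yu"  [terminal]
6. n5.live = true  [terminal]
7. n3.env = "xyyu"  [A.mk ++ g.acc]
8. n3.lim = "xyyu"  [A.mk ++ g.acc]
9. n6.wid = true  [terminal]
10. n7.wid = 9  [9]
11. n8.cnt = 29  [terminal]
12. n7.pre = "wq"  ["wq"]
13. n2.pre = "zxyyu"  ["z" ++ A.lim]
14. n9.tag = 8  [terminal]
15. n10.depth = true  [B₀.wid == 28]
16. n11.env = true  [terminal]
17. n12.mk = "vz"  ["vz"]
18. n13.env = true  [terminal]
19. n12.env = "vy"  ["vy"]
20. n12.lim = "mk"  ["mk"]
21. n14.depth = true  [C₀.depth == true]
22. n15.cnt = 1  [terminal]
23. n16.live = false  [terminal]
24. n17.tag = 0  [terminal]
25. n14.tag = 4  [a.tag * 2 + 4]
26. n10.tag = 1  [1]
27. n1.pre = "zxyyuu"  [B₁.pre ++ "u"]
28. n0.hot = 28  [len(B.pre) + 22]
29. n0.tag = 16  [16]

"zxyyuu"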